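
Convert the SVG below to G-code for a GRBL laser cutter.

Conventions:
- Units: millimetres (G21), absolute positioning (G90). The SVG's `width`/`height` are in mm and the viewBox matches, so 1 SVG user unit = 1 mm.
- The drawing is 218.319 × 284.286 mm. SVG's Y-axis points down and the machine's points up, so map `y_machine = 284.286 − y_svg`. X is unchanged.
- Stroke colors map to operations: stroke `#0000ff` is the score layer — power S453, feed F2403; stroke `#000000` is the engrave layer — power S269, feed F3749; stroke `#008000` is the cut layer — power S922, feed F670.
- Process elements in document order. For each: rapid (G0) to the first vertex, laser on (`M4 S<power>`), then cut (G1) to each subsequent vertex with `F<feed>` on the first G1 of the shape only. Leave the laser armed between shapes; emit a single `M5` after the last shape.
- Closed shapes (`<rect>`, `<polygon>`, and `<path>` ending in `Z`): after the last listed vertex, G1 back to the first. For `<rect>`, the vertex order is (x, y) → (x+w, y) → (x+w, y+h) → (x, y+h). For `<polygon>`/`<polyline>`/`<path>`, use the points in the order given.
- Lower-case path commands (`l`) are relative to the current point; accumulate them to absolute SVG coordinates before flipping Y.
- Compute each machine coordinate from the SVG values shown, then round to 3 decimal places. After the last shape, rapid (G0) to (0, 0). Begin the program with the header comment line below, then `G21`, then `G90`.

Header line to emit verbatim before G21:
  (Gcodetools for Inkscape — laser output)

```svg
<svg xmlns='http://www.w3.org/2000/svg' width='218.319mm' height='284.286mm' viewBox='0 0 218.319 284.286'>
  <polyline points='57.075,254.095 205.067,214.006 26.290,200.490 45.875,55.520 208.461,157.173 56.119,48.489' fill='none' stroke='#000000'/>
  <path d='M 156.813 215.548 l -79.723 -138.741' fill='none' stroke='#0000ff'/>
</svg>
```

(Gcodetools for Inkscape — laser output)
G21
G90
G0 X57.075 Y30.191
M4 S269
G1 X205.067 Y70.280 F3749
G1 X26.290 Y83.796
G1 X45.875 Y228.766
G1 X208.461 Y127.113
G1 X56.119 Y235.797
G0 X156.813 Y68.738
M4 S453
G1 X77.090 Y207.479 F2403
M5
G0 X0.000 Y0.000

Since the viewBox matches the mm dimensions, user units are millimetres directly. The only transform is the Y-flip y_m = 284.286 − y_svg.

Shape 1 is a open polyline drawn with `<polyline>`. Its stroke #000000 means engrave at S269, F3749. After flipping Y the toolpath is (57.075,30.191) → (205.067,70.280) → (26.290,83.796) → (45.875,228.766) → (208.461,127.113) → (56.119,235.797).

Shape 2 is a line segment drawn with `<path>`. Its stroke #0000ff means score at S453, F2403. After flipping Y the toolpath is (156.813,68.738) → (77.090,207.479).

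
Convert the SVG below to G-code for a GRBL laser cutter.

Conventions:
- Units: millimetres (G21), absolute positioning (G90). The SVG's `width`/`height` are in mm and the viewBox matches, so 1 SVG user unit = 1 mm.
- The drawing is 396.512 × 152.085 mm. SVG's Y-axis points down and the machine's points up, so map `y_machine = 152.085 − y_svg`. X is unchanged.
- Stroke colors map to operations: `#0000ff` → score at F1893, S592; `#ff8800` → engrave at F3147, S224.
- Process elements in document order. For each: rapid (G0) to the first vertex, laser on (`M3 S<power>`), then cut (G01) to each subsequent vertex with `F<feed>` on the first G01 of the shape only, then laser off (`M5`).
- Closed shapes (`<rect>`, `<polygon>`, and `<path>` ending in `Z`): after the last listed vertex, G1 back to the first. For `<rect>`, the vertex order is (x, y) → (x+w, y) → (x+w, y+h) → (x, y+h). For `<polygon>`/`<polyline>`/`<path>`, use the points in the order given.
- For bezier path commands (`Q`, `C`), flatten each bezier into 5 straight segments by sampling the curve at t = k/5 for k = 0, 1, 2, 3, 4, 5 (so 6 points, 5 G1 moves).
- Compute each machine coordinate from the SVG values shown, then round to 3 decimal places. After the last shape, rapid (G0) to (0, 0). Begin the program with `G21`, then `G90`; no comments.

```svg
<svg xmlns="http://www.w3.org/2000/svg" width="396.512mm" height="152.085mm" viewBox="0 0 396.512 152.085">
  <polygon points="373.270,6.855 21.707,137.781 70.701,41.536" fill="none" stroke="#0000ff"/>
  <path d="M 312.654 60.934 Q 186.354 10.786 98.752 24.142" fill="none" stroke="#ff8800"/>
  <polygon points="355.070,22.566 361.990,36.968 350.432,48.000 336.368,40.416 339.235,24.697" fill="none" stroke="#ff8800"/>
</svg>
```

1 u = 1 mm; y_m = 152.085 − y.

[1] `<polygon>` closed polygon, #0000ff→score S592 F1893: (373.270,145.230) → (21.707,14.304) → (70.701,110.549) → (373.270,145.230) (closed)

[2] `<path>` quadratic bezier, #ff8800→engrave S224 F3147: (312.654,91.151) → (263.682,108.670) → (217.806,121.109) → (175.025,128.467) → (135.341,130.745) → (98.752,127.943)

[3] `<polygon>` regular polygon, #ff8800→engrave S224 F3147: (355.070,129.519) → (361.990,115.117) → (350.432,104.085) → (336.368,111.669) → (339.235,127.388) → (355.070,129.519) (closed)

G21
G90
G0 X373.270 Y145.230
M3 S592
G01 X21.707 Y14.304 F1893
G01 X70.701 Y110.549
G01 X373.270 Y145.230
M5
G0 X312.654 Y91.151
M3 S224
G01 X263.682 Y108.670 F3147
G01 X217.806 Y121.109
G01 X175.025 Y128.467
G01 X135.341 Y130.745
G01 X98.752 Y127.943
M5
G0 X355.070 Y129.519
M3 S224
G01 X361.990 Y115.117 F3147
G01 X350.432 Y104.085
G01 X336.368 Y111.669
G01 X339.235 Y127.388
G01 X355.070 Y129.519
M5
G0 X0.000 Y0.000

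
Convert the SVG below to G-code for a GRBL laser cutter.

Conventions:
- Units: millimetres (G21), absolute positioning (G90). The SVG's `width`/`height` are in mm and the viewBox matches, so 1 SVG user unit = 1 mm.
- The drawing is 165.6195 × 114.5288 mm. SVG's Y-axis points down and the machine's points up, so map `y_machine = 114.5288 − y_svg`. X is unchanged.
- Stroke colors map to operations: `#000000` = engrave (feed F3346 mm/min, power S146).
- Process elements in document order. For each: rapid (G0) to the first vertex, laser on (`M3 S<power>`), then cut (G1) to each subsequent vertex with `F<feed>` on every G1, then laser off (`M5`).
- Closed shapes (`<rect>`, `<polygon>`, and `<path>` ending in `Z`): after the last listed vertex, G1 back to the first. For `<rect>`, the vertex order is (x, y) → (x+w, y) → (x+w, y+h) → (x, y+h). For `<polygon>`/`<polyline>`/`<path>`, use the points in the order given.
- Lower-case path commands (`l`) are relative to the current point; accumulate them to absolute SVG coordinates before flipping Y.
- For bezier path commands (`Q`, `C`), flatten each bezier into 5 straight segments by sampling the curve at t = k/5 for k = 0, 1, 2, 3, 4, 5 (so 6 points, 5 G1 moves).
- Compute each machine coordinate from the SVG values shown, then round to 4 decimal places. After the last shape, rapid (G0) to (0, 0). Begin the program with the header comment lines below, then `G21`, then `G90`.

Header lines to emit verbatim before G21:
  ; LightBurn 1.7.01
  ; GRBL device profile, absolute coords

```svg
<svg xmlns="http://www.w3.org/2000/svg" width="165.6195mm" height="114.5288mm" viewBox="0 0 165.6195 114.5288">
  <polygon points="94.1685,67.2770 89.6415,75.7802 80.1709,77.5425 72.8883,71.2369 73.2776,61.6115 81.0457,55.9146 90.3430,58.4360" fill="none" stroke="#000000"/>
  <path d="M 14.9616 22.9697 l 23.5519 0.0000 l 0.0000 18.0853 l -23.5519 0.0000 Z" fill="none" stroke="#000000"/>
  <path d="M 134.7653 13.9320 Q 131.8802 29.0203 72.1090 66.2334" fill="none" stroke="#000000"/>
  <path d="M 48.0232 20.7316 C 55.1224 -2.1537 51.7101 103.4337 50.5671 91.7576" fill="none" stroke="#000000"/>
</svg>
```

1 u = 1 mm; y_m = 114.5288 − y.

[1] `<polygon>` regular polygon, #000000→engrave S146 F3346: (94.1685,47.2518) → (89.6415,38.7486) → (80.1709,36.9863) → (72.8883,43.2919) → (73.2776,52.9173) → (81.0457,58.6142) → (90.3430,56.0928) → (94.1685,47.2518) (closed)

[2] `<path>` rectangle, #000000→engrave S146 F3346: (14.9616,91.5591) → (38.5135,91.5591) → (38.5135,73.4738) → (14.9616,73.4738) → (14.9616,91.5591) (closed)

[3] `<path>` quadratic bezier, #000000→engrave S146 F3346: (134.7653,100.5968) → (131.3358,93.6765) → (123.3554,84.9862) → (110.8242,74.5259) → (93.7420,62.2956) → (72.1090,48.2954)

[4] `<path>` cubic bezier, #000000→engrave S146 F3346: (48.0232,93.7972) → (51.1236,94.0775) → (52.3147,75.3198) → (52.2100,49.3192) → (51.4230,27.8713) → (50.5671,22.7712)

; LightBurn 1.7.01
; GRBL device profile, absolute coords
G21
G90
G0 X94.1685 Y47.2518
M3 S146
G1 X89.6415 Y38.7486 F3346
G1 X80.1709 Y36.9863 F3346
G1 X72.8883 Y43.2919 F3346
G1 X73.2776 Y52.9173 F3346
G1 X81.0457 Y58.6142 F3346
G1 X90.3430 Y56.0928 F3346
G1 X94.1685 Y47.2518 F3346
M5
G0 X14.9616 Y91.5591
M3 S146
G1 X38.5135 Y91.5591 F3346
G1 X38.5135 Y73.4738 F3346
G1 X14.9616 Y73.4738 F3346
G1 X14.9616 Y91.5591 F3346
M5
G0 X134.7653 Y100.5968
M3 S146
G1 X131.3358 Y93.6765 F3346
G1 X123.3554 Y84.9862 F3346
G1 X110.8242 Y74.5259 F3346
G1 X93.7420 Y62.2956 F3346
G1 X72.1090 Y48.2954 F3346
M5
G0 X48.0232 Y93.7972
M3 S146
G1 X51.1236 Y94.0775 F3346
G1 X52.3147 Y75.3198 F3346
G1 X52.2100 Y49.3192 F3346
G1 X51.4230 Y27.8713 F3346
G1 X50.5671 Y22.7712 F3346
M5
G0 X0.0000 Y0.0000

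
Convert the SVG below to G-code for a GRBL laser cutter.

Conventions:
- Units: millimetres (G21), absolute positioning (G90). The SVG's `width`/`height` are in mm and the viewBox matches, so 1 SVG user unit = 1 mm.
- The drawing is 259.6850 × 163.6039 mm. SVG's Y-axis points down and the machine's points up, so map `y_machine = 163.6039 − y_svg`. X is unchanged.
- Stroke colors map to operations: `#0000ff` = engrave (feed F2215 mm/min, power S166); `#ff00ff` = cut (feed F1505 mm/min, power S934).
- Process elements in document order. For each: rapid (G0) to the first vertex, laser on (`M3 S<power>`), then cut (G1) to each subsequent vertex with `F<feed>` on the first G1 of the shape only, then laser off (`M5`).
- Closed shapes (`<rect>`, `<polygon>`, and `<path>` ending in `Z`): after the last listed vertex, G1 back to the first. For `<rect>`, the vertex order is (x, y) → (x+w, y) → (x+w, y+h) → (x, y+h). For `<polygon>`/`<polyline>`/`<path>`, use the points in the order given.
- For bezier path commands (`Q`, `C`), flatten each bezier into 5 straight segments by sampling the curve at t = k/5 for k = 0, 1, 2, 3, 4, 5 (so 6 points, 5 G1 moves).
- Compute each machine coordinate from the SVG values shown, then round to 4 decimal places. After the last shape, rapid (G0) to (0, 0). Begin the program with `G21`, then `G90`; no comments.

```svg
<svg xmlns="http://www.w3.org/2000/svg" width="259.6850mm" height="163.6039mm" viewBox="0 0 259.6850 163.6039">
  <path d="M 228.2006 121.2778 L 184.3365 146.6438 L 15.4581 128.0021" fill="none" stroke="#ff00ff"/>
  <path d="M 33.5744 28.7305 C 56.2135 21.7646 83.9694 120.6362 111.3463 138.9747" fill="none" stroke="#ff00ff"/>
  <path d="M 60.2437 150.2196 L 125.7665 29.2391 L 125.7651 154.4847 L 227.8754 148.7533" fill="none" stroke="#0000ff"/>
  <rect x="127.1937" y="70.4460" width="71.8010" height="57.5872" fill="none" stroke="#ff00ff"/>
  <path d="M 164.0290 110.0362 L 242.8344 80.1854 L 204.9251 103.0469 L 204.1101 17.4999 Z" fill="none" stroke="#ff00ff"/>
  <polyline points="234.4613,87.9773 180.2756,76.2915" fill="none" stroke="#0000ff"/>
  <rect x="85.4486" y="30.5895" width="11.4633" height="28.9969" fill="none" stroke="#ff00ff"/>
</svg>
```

1 u = 1 mm; y_m = 163.6039 − y.

[1] `<path>` open polyline, #ff00ff→cut S934 F1505: (228.2006,42.3261) → (184.3365,16.9601) → (15.4581,35.6018)

[2] `<path>` cubic bezier, #ff00ff→cut S934 F1505: (33.5744,134.8734) → (47.7279,127.8434) → (62.8457,104.3582) → (78.6638,73.3636) → (94.9186,43.8053) → (111.3463,24.6292)

[3] `<path>` open polyline, #0000ff→engrave S166 F2215: (60.2437,13.3843) → (125.7665,134.3648) → (125.7651,9.1192) → (227.8754,14.8506)

[4] `<rect>` rectangle, #ff00ff→cut S934 F1505: (127.1937,93.1579) → (198.9947,93.1579) → (198.9947,35.5707) → (127.1937,35.5707) → (127.1937,93.1579) (closed)

[5] `<path>` closed polygon, #ff00ff→cut S934 F1505: (164.0290,53.5677) → (242.8344,83.4185) → (204.9251,60.5570) → (204.1101,146.1040) → (164.0290,53.5677) (closed)

[6] `<polyline>` line segment, #0000ff→engrave S166 F2215: (234.4613,75.6266) → (180.2756,87.3124)

[7] `<rect>` rectangle, #ff00ff→cut S934 F1505: (85.4486,133.0144) → (96.9119,133.0144) → (96.9119,104.0175) → (85.4486,104.0175) → (85.4486,133.0144) (closed)

G21
G90
G0 X228.2006 Y42.3261
M3 S934
G1 X184.3365 Y16.9601 F1505
G1 X15.4581 Y35.6018
M5
G0 X33.5744 Y134.8734
M3 S934
G1 X47.7279 Y127.8434 F1505
G1 X62.8457 Y104.3582
G1 X78.6638 Y73.3636
G1 X94.9186 Y43.8053
G1 X111.3463 Y24.6292
M5
G0 X60.2437 Y13.3843
M3 S166
G1 X125.7665 Y134.3648 F2215
G1 X125.7651 Y9.1192
G1 X227.8754 Y14.8506
M5
G0 X127.1937 Y93.1579
M3 S934
G1 X198.9947 Y93.1579 F1505
G1 X198.9947 Y35.5707
G1 X127.1937 Y35.5707
G1 X127.1937 Y93.1579
M5
G0 X164.0290 Y53.5677
M3 S934
G1 X242.8344 Y83.4185 F1505
G1 X204.9251 Y60.5570
G1 X204.1101 Y146.1040
G1 X164.0290 Y53.5677
M5
G0 X234.4613 Y75.6266
M3 S166
G1 X180.2756 Y87.3124 F2215
M5
G0 X85.4486 Y133.0144
M3 S934
G1 X96.9119 Y133.0144 F1505
G1 X96.9119 Y104.0175
G1 X85.4486 Y104.0175
G1 X85.4486 Y133.0144
M5
G0 X0.0000 Y0.0000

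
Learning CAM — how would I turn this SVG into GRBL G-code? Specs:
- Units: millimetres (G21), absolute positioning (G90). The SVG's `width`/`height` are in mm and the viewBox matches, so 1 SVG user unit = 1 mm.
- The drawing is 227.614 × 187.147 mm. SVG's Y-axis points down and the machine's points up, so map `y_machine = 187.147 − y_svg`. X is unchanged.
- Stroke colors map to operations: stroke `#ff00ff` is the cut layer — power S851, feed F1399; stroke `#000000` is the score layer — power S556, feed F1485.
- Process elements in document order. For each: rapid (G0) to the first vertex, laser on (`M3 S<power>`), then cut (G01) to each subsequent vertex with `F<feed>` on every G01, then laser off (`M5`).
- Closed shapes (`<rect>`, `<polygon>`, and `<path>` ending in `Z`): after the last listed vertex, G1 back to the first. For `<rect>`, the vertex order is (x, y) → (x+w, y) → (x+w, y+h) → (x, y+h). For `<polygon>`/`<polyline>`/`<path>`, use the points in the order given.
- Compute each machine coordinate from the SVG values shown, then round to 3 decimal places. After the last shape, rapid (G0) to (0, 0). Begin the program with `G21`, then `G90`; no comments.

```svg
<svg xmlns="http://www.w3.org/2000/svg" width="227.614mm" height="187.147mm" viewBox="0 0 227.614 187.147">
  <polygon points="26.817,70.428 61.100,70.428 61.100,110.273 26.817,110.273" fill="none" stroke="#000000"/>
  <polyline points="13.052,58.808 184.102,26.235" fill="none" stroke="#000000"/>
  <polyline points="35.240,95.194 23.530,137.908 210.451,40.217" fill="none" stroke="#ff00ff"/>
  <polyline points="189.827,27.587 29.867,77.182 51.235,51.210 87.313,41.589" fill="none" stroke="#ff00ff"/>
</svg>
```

1 u = 1 mm; y_m = 187.147 − y.

[1] `<polygon>` rectangle, #000000→score S556 F1485: (26.817,116.719) → (61.100,116.719) → (61.100,76.874) → (26.817,76.874) → (26.817,116.719) (closed)

[2] `<polyline>` line segment, #000000→score S556 F1485: (13.052,128.339) → (184.102,160.912)

[3] `<polyline>` open polyline, #ff00ff→cut S851 F1399: (35.240,91.953) → (23.530,49.239) → (210.451,146.930)

[4] `<polyline>` open polyline, #ff00ff→cut S851 F1399: (189.827,159.560) → (29.867,109.965) → (51.235,135.937) → (87.313,145.558)

G21
G90
G0 X26.817 Y116.719
M3 S556
G01 X61.100 Y116.719 F1485
G01 X61.100 Y76.874 F1485
G01 X26.817 Y76.874 F1485
G01 X26.817 Y116.719 F1485
M5
G0 X13.052 Y128.339
M3 S556
G01 X184.102 Y160.912 F1485
M5
G0 X35.240 Y91.953
M3 S851
G01 X23.530 Y49.239 F1399
G01 X210.451 Y146.930 F1399
M5
G0 X189.827 Y159.560
M3 S851
G01 X29.867 Y109.965 F1399
G01 X51.235 Y135.937 F1399
G01 X87.313 Y145.558 F1399
M5
G0 X0.000 Y0.000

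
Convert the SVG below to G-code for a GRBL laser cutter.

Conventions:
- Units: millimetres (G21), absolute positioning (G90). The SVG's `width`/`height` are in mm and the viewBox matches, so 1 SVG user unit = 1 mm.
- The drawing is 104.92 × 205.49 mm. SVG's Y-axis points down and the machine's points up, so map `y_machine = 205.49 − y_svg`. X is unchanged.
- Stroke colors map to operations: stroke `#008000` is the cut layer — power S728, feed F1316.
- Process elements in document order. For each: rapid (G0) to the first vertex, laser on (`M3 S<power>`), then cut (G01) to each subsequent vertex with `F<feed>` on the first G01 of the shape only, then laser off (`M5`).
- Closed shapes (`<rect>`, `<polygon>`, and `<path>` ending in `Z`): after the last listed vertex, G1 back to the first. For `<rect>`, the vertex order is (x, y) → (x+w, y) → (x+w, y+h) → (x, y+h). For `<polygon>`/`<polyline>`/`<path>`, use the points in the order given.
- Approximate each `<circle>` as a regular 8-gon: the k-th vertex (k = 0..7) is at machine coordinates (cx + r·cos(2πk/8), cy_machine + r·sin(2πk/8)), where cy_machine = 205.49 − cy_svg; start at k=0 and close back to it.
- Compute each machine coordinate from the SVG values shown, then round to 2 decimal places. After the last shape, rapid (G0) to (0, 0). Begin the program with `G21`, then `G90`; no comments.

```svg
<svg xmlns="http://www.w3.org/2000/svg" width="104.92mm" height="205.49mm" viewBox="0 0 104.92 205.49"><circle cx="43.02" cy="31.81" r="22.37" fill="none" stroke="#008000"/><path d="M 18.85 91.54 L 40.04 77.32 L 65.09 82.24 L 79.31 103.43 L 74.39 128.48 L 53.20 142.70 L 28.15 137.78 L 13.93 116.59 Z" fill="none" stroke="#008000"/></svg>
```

G21
G90
G0 X65.39 Y173.68
M3 S728
G01 X58.84 Y189.50 F1316
G01 X43.02 Y196.05
G01 X27.20 Y189.50
G01 X20.65 Y173.68
G01 X27.20 Y157.86
G01 X43.02 Y151.31
G01 X58.84 Y157.86
G01 X65.39 Y173.68
M5
G0 X18.85 Y113.95
M3 S728
G01 X40.04 Y128.17 F1316
G01 X65.09 Y123.25
G01 X79.31 Y102.06
G01 X74.39 Y77.01
G01 X53.20 Y62.79
G01 X28.15 Y67.71
G01 X13.93 Y88.90
G01 X18.85 Y113.95
M5
G0 X0.00 Y0.00

Since the viewBox matches the mm dimensions, user units are millimetres directly. The only transform is the Y-flip y_m = 205.49 − y_svg.

Shape 1 is a circle drawn with `<circle>`. Its stroke #008000 means cut at S728, F1316. After flipping Y the toolpath is (65.39,173.68) → (58.84,189.50) → (43.02,196.05) → (27.20,189.50) → (20.65,173.68) → (27.20,157.86) → (43.02,151.31) → (58.84,157.86) → (65.39,173.68), returning to the start.

Shape 2 is a regular polygon drawn with `<path>`. Its stroke #008000 means cut at S728, F1316. After flipping Y the toolpath is (18.85,113.95) → (40.04,128.17) → (65.09,123.25) → (79.31,102.06) → (74.39,77.01) → (53.20,62.79) → (28.15,67.71) → (13.93,88.90) → (18.85,113.95), returning to the start.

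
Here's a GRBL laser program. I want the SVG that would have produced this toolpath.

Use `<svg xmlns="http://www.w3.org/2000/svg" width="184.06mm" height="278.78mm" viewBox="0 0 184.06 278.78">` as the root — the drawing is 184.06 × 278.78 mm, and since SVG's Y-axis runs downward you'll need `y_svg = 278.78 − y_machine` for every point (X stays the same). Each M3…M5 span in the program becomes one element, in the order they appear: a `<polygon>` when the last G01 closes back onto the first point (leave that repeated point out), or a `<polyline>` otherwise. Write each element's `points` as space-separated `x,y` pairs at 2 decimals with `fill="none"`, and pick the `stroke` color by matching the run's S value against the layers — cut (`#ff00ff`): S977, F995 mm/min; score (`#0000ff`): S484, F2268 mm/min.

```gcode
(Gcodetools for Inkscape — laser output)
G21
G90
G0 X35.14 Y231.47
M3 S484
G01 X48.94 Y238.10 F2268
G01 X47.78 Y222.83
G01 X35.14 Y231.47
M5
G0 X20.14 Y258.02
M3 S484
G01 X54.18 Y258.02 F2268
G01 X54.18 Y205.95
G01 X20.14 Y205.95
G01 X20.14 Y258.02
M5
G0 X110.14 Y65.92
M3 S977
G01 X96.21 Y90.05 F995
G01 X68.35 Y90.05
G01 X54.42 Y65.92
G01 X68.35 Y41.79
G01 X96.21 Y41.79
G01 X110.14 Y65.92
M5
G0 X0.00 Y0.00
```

<svg xmlns="http://www.w3.org/2000/svg" width="184.06mm" height="278.78mm" viewBox="0 0 184.06 278.78">
  <polygon points="35.14,47.31 48.94,40.68 47.78,55.95" fill="none" stroke="#0000ff"/>
  <polygon points="20.14,20.76 54.18,20.76 54.18,72.83 20.14,72.83" fill="none" stroke="#0000ff"/>
  <polygon points="110.14,212.86 96.21,188.73 68.35,188.73 54.42,212.86 68.35,236.99 96.21,236.99" fill="none" stroke="#ff00ff"/>
</svg>

Machine Y-up, SVG Y-down with viewBox height 278.78, so y_svg = 278.78 − y_machine; X carries over.

Run 1: S484 ⇒ score layer `#0000ff`. The run returns to its start, so emit a `<polygon>` with points (Y-flipped): 35.14,47.31 48.94,40.68 47.78,55.95.

Run 2: the run's S484 means `#0000ff` (score). The run returns to its start, so emit a `<polygon>` with points (Y-flipped): 20.14,20.76 54.18,20.76 54.18,72.83 20.14,72.83.

Run 3: S977 ⇒ cut layer `#ff00ff`. The run returns to its start, so emit a `<polygon>` with points (Y-flipped): 110.14,212.86 96.21,188.73 68.35,188.73 54.42,212.86 68.35,236.99 96.21,236.99.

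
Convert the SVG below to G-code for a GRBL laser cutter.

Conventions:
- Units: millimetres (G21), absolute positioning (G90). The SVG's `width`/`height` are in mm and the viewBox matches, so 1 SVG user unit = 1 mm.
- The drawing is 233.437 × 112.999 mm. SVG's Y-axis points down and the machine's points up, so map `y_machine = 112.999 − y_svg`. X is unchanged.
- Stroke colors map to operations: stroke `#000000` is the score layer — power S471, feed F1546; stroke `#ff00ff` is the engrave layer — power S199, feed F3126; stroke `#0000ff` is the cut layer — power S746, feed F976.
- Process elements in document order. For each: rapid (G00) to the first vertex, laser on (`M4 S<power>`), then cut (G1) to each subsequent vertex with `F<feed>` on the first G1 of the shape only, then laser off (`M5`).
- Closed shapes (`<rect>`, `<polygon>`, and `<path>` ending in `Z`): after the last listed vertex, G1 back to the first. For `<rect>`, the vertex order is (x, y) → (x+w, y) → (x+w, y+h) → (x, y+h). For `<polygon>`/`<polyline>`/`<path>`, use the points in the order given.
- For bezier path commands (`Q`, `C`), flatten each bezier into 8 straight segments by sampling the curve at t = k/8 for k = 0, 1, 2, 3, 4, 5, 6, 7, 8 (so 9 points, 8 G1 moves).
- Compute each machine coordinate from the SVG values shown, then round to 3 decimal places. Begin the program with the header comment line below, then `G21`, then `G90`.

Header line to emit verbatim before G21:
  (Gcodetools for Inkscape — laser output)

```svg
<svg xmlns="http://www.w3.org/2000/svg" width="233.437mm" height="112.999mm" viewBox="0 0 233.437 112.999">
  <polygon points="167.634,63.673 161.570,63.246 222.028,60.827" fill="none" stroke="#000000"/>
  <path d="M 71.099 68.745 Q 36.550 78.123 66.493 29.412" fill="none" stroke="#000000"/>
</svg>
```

viewBox `0 0 233.437 112.999` with mm width/height → 1 unit = 1 mm. Flip: y_m = 112.999 − y_svg.

**Shape 1** — `<polygon>` closed polygon, stroke `#000000` → score (S471, F1546). Machine vertices: (167.634,49.326) → (161.570,49.753) → (222.028,52.172) → (167.634,49.326). Closed: final G1 returns to the first vertex.

**Shape 2** — `<path>` quadratic bezier, stroke `#000000` → score (S471, F1546). Control points (SVG): P0=(71.099,68.745), P1=(36.550,78.123), P2=(66.493,29.412); sampled at t=k/8. Machine vertices: (71.099,44.254) → (63.469,42.817) → (57.855,43.196) → (54.256,45.389) → (52.673,49.398) → (53.105,55.223) → (55.552,62.862) → (60.015,72.317) → (66.493,83.587). Open path.

(Gcodetools for Inkscape — laser output)
G21
G90
G00 X167.634 Y49.326
M4 S471
G1 X161.570 Y49.753 F1546
G1 X222.028 Y52.172
G1 X167.634 Y49.326
M5
G00 X71.099 Y44.254
M4 S471
G1 X63.469 Y42.817 F1546
G1 X57.855 Y43.196
G1 X54.256 Y45.389
G1 X52.673 Y49.398
G1 X53.105 Y55.223
G1 X55.552 Y62.862
G1 X60.015 Y72.317
G1 X66.493 Y83.587
M5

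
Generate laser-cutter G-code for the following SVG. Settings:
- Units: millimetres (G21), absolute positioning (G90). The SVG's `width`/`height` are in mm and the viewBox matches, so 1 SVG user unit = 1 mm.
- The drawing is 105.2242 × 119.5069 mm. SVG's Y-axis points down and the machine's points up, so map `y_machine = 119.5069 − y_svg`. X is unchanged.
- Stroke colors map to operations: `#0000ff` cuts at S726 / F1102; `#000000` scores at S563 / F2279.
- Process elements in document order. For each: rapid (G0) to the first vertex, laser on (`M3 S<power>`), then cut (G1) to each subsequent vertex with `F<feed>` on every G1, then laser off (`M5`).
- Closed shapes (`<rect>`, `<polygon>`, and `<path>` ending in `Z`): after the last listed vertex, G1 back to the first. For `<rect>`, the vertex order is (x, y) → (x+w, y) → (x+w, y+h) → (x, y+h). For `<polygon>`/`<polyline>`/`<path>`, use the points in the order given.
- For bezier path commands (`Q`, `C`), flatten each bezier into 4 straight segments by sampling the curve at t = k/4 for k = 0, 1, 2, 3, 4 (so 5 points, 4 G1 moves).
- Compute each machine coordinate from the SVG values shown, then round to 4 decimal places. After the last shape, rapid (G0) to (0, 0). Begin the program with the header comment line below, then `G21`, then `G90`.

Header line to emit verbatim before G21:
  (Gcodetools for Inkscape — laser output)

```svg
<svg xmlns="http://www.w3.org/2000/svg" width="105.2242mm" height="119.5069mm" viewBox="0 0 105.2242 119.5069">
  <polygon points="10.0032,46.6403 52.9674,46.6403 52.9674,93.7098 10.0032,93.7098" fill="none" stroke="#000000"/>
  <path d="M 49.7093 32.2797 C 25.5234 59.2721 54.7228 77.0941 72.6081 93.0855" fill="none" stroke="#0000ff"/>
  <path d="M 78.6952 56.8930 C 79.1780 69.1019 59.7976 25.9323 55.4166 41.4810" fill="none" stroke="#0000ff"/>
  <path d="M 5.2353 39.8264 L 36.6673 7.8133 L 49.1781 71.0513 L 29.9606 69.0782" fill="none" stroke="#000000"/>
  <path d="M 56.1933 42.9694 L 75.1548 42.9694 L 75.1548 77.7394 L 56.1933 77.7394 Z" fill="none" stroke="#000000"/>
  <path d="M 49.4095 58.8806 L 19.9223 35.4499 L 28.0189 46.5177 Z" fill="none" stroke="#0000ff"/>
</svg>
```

viewBox `0 0 105.2242 119.5069` with mm width/height → 1 unit = 1 mm. Flip: y_m = 119.5069 − y_svg.

**Shape 1** — `<polygon>` rectangle, stroke `#000000` → score (S563, F2279). Machine vertices: (10.0032,72.8666) → (52.9674,72.8666) → (52.9674,25.7971) → (10.0032,25.7971) → (10.0032,72.8666). Closed: final G1 returns to the first vertex.

**Shape 2** — `<path>` cubic bezier, stroke `#0000ff` → cut (S726, F1102). Control points (SVG): P0=(49.7093,32.2797), P1=(25.5234,59.2721), P2=(54.7228,77.0941), P3=(72.6081,93.0855); sampled at t=k/4. Machine vertices: (49.7093,87.2272) → (40.5687,68.5877) → (45.3820,52.6989) → (58.0837,38.8729) → (72.6081,26.4214). Open path.

**Shape 3** — `<path>` cubic bezier, stroke `#0000ff` → cut (S726, F1102). Control points (SVG): P0=(78.6952,56.8930), P1=(79.1780,69.1019), P2=(59.7976,25.9323), P3=(55.4166,41.4810); sampled at t=k/4. Machine vertices: (78.6952,62.6139) → (75.8777,62.0579) → (68.8798,71.5723) → (60.9700,80.4605) → (55.4166,78.0259). Open path.

**Shape 4** — `<path>` open polyline, stroke `#000000` → score (S563, F2279). Machine vertices: (5.2353,79.6805) → (36.6673,111.6936) → (49.1781,48.4556) → (29.9606,50.4287). Open path.

**Shape 5** — `<path>` rectangle, stroke `#000000` → score (S563, F2279). Machine vertices: (56.1933,76.5375) → (75.1548,76.5375) → (75.1548,41.7675) → (56.1933,41.7675) → (56.1933,76.5375). Closed: final G1 returns to the first vertex.

**Shape 6** — `<path>` closed polygon, stroke `#0000ff` → cut (S726, F1102). Machine vertices: (49.4095,60.6263) → (19.9223,84.0570) → (28.0189,72.9892) → (49.4095,60.6263). Closed: final G1 returns to the first vertex.

(Gcodetools for Inkscape — laser output)
G21
G90
G0 X10.0032 Y72.8666
M3 S563
G1 X52.9674 Y72.8666 F2279
G1 X52.9674 Y25.7971 F2279
G1 X10.0032 Y25.7971 F2279
G1 X10.0032 Y72.8666 F2279
M5
G0 X49.7093 Y87.2272
M3 S726
G1 X40.5687 Y68.5877 F1102
G1 X45.3820 Y52.6989 F1102
G1 X58.0837 Y38.8729 F1102
G1 X72.6081 Y26.4214 F1102
M5
G0 X78.6952 Y62.6139
M3 S726
G1 X75.8777 Y62.0579 F1102
G1 X68.8798 Y71.5723 F1102
G1 X60.9700 Y80.4605 F1102
G1 X55.4166 Y78.0259 F1102
M5
G0 X5.2353 Y79.6805
M3 S563
G1 X36.6673 Y111.6936 F2279
G1 X49.1781 Y48.4556 F2279
G1 X29.9606 Y50.4287 F2279
M5
G0 X56.1933 Y76.5375
M3 S563
G1 X75.1548 Y76.5375 F2279
G1 X75.1548 Y41.7675 F2279
G1 X56.1933 Y41.7675 F2279
G1 X56.1933 Y76.5375 F2279
M5
G0 X49.4095 Y60.6263
M3 S726
G1 X19.9223 Y84.0570 F1102
G1 X28.0189 Y72.9892 F1102
G1 X49.4095 Y60.6263 F1102
M5
G0 X0.0000 Y0.0000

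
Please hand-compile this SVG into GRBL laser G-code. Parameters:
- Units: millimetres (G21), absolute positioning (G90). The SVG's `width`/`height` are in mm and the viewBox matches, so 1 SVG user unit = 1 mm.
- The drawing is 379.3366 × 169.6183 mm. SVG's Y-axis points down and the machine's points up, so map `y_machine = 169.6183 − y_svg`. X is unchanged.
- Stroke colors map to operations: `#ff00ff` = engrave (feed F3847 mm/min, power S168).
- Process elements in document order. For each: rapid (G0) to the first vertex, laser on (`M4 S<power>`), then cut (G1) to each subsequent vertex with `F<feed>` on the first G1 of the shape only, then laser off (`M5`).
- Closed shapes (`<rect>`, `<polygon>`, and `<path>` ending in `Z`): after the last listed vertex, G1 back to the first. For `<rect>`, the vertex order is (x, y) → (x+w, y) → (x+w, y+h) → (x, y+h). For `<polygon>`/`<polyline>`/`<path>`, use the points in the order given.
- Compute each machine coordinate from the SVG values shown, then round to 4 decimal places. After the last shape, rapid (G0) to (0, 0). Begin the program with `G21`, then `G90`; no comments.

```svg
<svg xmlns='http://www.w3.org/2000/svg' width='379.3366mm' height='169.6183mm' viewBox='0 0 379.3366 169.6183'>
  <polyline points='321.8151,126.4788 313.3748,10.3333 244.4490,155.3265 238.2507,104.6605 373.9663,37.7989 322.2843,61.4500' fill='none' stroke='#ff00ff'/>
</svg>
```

G21
G90
G0 X321.8151 Y43.1395
M4 S168
G1 X313.3748 Y159.2850 F3847
G1 X244.4490 Y14.2918
G1 X238.2507 Y64.9578
G1 X373.9663 Y131.8194
G1 X322.2843 Y108.1683
M5
G0 X0.0000 Y0.0000

1 u = 1 mm; y_m = 169.6183 − y.

[1] `<polyline>` open polyline, #ff00ff→engrave S168 F3847: (321.8151,43.1395) → (313.3748,159.2850) → (244.4490,14.2918) → (238.2507,64.9578) → (373.9663,131.8194) → (322.2843,108.1683)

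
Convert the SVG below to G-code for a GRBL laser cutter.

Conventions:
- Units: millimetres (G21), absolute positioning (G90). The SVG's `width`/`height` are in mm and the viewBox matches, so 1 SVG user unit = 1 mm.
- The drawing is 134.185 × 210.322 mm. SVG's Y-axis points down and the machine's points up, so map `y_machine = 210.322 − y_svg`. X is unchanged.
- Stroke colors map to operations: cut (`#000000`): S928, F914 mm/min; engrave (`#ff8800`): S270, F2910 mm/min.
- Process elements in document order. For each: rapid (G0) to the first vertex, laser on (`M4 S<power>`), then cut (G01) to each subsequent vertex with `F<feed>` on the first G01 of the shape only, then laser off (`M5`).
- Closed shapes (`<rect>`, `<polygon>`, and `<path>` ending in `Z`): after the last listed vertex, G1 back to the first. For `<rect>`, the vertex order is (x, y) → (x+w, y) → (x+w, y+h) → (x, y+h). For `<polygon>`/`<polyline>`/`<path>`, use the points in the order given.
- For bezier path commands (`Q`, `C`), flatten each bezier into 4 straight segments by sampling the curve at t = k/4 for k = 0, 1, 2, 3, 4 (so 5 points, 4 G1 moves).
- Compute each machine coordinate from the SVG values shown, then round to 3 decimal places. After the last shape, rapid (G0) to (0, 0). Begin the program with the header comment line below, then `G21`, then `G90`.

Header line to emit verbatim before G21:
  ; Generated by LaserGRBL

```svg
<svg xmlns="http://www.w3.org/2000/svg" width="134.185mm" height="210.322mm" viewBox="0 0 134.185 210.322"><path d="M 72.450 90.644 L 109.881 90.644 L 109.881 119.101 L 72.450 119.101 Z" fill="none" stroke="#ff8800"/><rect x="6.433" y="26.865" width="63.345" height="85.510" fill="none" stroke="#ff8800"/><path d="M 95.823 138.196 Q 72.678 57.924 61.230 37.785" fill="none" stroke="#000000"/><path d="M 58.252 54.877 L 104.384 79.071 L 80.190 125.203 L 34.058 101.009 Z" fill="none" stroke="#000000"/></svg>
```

; Generated by LaserGRBL
G21
G90
G0 X72.450 Y119.678
M4 S270
G01 X109.881 Y119.678 F2910
G01 X109.881 Y91.221
G01 X72.450 Y91.221
G01 X72.450 Y119.678
M5
G0 X6.433 Y183.457
M4 S270
G01 X69.778 Y183.457 F2910
G01 X69.778 Y97.947
G01 X6.433 Y97.947
G01 X6.433 Y183.457
M5
G0 X95.823 Y72.126
M4 S928
G01 X84.982 Y108.504 F914
G01 X75.602 Y137.365
G01 X67.685 Y158.709
G01 X61.230 Y172.537
M5
G0 X58.252 Y155.445
M4 S928
G01 X104.384 Y131.251 F914
G01 X80.190 Y85.119
G01 X34.058 Y109.313
G01 X58.252 Y155.445
M5
G0 X0.000 Y0.000

viewBox `0 0 134.185 210.322` with mm width/height → 1 unit = 1 mm. Flip: y_m = 210.322 − y_svg.

**Shape 1** — `<path>` rectangle, stroke `#ff8800` → engrave (S270, F2910). Machine vertices: (72.450,119.678) → (109.881,119.678) → (109.881,91.221) → (72.450,91.221) → (72.450,119.678). Closed: final G1 returns to the first vertex.

**Shape 2** — `<rect>` rectangle, stroke `#ff8800` → engrave (S270, F2910). Machine vertices: (6.433,183.457) → (69.778,183.457) → (69.778,97.947) → (6.433,97.947) → (6.433,183.457). Closed: final G1 returns to the first vertex.

**Shape 3** — `<path>` quadratic bezier, stroke `#000000` → cut (S928, F914). Control points (SVG): P0=(95.823,138.196), P1=(72.678,57.924), P2=(61.230,37.785); sampled at t=k/4. Machine vertices: (95.823,72.126) → (84.982,108.504) → (75.602,137.365) → (67.685,158.709) → (61.230,172.537). Open path.

**Shape 4** — `<path>` regular polygon, stroke `#000000` → cut (S928, F914). Machine vertices: (58.252,155.445) → (104.384,131.251) → (80.190,85.119) → (34.058,109.313) → (58.252,155.445). Closed: final G1 returns to the first vertex.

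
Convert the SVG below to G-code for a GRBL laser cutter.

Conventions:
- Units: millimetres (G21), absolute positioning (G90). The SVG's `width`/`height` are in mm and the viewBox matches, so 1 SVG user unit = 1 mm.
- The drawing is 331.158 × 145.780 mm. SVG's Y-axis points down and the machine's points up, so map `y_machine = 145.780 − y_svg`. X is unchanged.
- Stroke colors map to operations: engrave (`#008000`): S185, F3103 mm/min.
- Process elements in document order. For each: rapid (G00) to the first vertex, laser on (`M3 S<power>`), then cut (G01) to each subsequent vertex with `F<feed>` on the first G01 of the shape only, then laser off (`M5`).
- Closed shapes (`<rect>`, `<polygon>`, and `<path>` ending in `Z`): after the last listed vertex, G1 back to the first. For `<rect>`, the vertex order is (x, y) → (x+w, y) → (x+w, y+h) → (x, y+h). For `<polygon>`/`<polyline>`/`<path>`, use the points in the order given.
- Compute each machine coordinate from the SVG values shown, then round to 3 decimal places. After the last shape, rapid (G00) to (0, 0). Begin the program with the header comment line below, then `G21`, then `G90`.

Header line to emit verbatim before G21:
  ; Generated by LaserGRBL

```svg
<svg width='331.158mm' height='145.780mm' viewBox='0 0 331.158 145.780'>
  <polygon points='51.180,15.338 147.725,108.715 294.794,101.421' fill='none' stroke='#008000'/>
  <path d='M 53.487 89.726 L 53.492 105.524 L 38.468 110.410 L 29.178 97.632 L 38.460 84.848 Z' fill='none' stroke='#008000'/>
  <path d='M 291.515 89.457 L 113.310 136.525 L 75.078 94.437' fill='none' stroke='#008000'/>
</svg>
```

; Generated by LaserGRBL
G21
G90
G00 X51.180 Y130.442
M3 S185
G01 X147.725 Y37.065 F3103
G01 X294.794 Y44.359
G01 X51.180 Y130.442
M5
G00 X53.487 Y56.054
M3 S185
G01 X53.492 Y40.256 F3103
G01 X38.468 Y35.370
G01 X29.178 Y48.148
G01 X38.460 Y60.932
G01 X53.487 Y56.054
M5
G00 X291.515 Y56.323
M3 S185
G01 X113.310 Y9.255 F3103
G01 X75.078 Y51.343
M5
G00 X0.000 Y0.000

Since the viewBox matches the mm dimensions, user units are millimetres directly. The only transform is the Y-flip y_m = 145.780 − y_svg.

Shape 1 is a closed polygon drawn with `<polygon>`. Its stroke #008000 means engrave at S185, F3103. After flipping Y the toolpath is (51.180,130.442) → (147.725,37.065) → (294.794,44.359) → (51.180,130.442), returning to the start.

Shape 2 is a regular polygon drawn with `<path>`. Its stroke #008000 means engrave at S185, F3103. After flipping Y the toolpath is (53.487,56.054) → (53.492,40.256) → (38.468,35.370) → (29.178,48.148) → (38.460,60.932) → (53.487,56.054), returning to the start.

Shape 3 is a open polyline drawn with `<path>`. Its stroke #008000 means engrave at S185, F3103. After flipping Y the toolpath is (291.515,56.323) → (113.310,9.255) → (75.078,51.343).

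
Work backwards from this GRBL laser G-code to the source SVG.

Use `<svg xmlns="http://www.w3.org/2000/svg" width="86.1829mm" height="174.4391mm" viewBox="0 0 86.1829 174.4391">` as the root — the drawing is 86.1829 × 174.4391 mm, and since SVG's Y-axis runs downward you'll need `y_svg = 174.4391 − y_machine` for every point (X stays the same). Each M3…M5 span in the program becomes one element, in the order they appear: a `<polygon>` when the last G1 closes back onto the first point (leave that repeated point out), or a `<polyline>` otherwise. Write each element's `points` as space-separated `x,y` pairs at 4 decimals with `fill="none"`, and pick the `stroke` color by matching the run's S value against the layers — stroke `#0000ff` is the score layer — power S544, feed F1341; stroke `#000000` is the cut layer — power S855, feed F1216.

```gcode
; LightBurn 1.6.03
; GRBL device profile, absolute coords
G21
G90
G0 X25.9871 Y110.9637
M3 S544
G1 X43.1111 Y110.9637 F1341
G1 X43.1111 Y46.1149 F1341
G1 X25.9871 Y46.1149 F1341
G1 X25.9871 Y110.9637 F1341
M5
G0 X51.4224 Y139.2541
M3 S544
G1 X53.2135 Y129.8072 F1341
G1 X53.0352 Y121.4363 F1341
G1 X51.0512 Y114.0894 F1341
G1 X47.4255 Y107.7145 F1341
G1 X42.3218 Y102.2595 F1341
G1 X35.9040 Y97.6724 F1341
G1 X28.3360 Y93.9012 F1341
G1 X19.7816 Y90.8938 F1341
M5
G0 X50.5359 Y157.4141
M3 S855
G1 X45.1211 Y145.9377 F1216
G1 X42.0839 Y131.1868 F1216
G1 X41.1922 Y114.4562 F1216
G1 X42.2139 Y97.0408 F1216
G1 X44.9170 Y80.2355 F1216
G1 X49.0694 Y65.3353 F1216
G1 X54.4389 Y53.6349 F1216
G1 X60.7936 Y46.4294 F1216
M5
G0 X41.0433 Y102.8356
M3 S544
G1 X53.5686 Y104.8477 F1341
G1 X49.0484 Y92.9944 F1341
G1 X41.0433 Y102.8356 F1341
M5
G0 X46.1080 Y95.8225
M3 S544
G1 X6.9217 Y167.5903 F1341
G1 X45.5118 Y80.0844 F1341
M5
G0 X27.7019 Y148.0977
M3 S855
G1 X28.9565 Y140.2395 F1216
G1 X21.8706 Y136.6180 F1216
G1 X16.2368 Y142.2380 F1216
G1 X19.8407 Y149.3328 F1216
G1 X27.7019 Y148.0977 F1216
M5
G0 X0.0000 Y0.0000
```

y_svg = 174.4391 − y_m.

[1] S544→`#0000ff` (score); closed run; points: 25.9871,63.4754 43.1111,63.4754 43.1111,128.3242 25.9871,128.3242

[2] S544→`#0000ff` (score); open run; points: 51.4224,35.1850 53.2135,44.6319 53.0352,53.0028 51.0512,60.3497 47.4255,66.7246 42.3218,72.1796 35.9040,76.7667 28.3360,80.5379 19.7816,83.5453

[3] S855→`#000000` (cut); open run; points: 50.5359,17.0250 45.1211,28.5014 42.0839,43.2523 41.1922,59.9829 42.2139,77.3983 44.9170,94.2036 49.0694,109.1038 54.4389,120.8042 60.7936,128.0097

[4] S544→`#0000ff` (score); closed run; points: 41.0433,71.6035 53.5686,69.5914 49.0484,81.4447

[5] S544→`#0000ff` (score); open run; points: 46.1080,78.6166 6.9217,6.8488 45.5118,94.3547

[6] S855→`#000000` (cut); closed run; points: 27.7019,26.3414 28.9565,34.1996 21.8706,37.8211 16.2368,32.2011 19.8407,25.1063

<svg xmlns="http://www.w3.org/2000/svg" width="86.1829mm" height="174.4391mm" viewBox="0 0 86.1829 174.4391">
  <polygon points="25.9871,63.4754 43.1111,63.4754 43.1111,128.3242 25.9871,128.3242" fill="none" stroke="#0000ff"/>
  <polyline points="51.4224,35.1850 53.2135,44.6319 53.0352,53.0028 51.0512,60.3497 47.4255,66.7246 42.3218,72.1796 35.9040,76.7667 28.3360,80.5379 19.7816,83.5453" fill="none" stroke="#0000ff"/>
  <polyline points="50.5359,17.0250 45.1211,28.5014 42.0839,43.2523 41.1922,59.9829 42.2139,77.3983 44.9170,94.2036 49.0694,109.1038 54.4389,120.8042 60.7936,128.0097" fill="none" stroke="#000000"/>
  <polygon points="41.0433,71.6035 53.5686,69.5914 49.0484,81.4447" fill="none" stroke="#0000ff"/>
  <polyline points="46.1080,78.6166 6.9217,6.8488 45.5118,94.3547" fill="none" stroke="#0000ff"/>
  <polygon points="27.7019,26.3414 28.9565,34.1996 21.8706,37.8211 16.2368,32.2011 19.8407,25.1063" fill="none" stroke="#000000"/>
</svg>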